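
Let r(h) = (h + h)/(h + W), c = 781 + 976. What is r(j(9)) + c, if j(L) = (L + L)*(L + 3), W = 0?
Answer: 1759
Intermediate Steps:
c = 1757
j(L) = 2*L*(3 + L) (j(L) = (2*L)*(3 + L) = 2*L*(3 + L))
r(h) = 2 (r(h) = (h + h)/(h + 0) = (2*h)/h = 2)
r(j(9)) + c = 2 + 1757 = 1759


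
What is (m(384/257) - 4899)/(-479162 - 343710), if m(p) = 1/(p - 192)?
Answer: 239855297/40287813120 ≈ 0.0059535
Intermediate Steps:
m(p) = 1/(-192 + p)
(m(384/257) - 4899)/(-479162 - 343710) = (1/(-192 + 384/257) - 4899)/(-479162 - 343710) = (1/(-192 + 384*(1/257)) - 4899)/(-822872) = (1/(-192 + 384/257) - 4899)*(-1/822872) = (1/(-48960/257) - 4899)*(-1/822872) = (-257/48960 - 4899)*(-1/822872) = -239855297/48960*(-1/822872) = 239855297/40287813120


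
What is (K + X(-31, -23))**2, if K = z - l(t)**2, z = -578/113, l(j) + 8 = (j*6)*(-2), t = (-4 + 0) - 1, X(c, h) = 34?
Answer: 91378034944/12769 ≈ 7.1562e+6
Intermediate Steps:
t = -5 (t = -4 - 1 = -5)
l(j) = -8 - 12*j (l(j) = -8 + (j*6)*(-2) = -8 + (6*j)*(-2) = -8 - 12*j)
z = -578/113 (z = -578*1/113 = -578/113 ≈ -5.1150)
K = -306130/113 (K = -578/113 - (-8 - 12*(-5))**2 = -578/113 - (-8 + 60)**2 = -578/113 - 1*52**2 = -578/113 - 1*2704 = -578/113 - 2704 = -306130/113 ≈ -2709.1)
(K + X(-31, -23))**2 = (-306130/113 + 34)**2 = (-302288/113)**2 = 91378034944/12769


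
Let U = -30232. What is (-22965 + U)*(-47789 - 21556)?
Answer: 3688945965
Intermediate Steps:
(-22965 + U)*(-47789 - 21556) = (-22965 - 30232)*(-47789 - 21556) = -53197*(-69345) = 3688945965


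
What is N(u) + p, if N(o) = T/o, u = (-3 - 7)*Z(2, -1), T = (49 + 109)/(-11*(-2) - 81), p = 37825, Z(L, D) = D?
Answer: 11158296/295 ≈ 37825.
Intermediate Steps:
T = -158/59 (T = 158/(22 - 81) = 158/(-59) = 158*(-1/59) = -158/59 ≈ -2.6780)
u = 10 (u = (-3 - 7)*(-1) = -10*(-1) = 10)
N(o) = -158/(59*o)
N(u) + p = -158/59/10 + 37825 = -158/59*⅒ + 37825 = -79/295 + 37825 = 11158296/295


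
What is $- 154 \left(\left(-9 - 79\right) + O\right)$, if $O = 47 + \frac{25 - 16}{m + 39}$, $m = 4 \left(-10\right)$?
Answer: $7700$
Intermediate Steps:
$m = -40$
$O = 38$ ($O = 47 + \frac{25 - 16}{-40 + 39} = 47 + \frac{9}{-1} = 47 + 9 \left(-1\right) = 47 - 9 = 38$)
$- 154 \left(\left(-9 - 79\right) + O\right) = - 154 \left(\left(-9 - 79\right) + 38\right) = - 154 \left(-88 + 38\right) = \left(-154\right) \left(-50\right) = 7700$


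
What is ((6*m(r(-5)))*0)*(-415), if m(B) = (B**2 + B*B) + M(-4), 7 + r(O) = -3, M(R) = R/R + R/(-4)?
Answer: 0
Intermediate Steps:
M(R) = 1 - R/4 (M(R) = 1 + R*(-1/4) = 1 - R/4)
r(O) = -10 (r(O) = -7 - 3 = -10)
m(B) = 2 + 2*B**2 (m(B) = (B**2 + B*B) + (1 - 1/4*(-4)) = (B**2 + B**2) + (1 + 1) = 2*B**2 + 2 = 2 + 2*B**2)
((6*m(r(-5)))*0)*(-415) = ((6*(2 + 2*(-10)**2))*0)*(-415) = ((6*(2 + 2*100))*0)*(-415) = ((6*(2 + 200))*0)*(-415) = ((6*202)*0)*(-415) = (1212*0)*(-415) = 0*(-415) = 0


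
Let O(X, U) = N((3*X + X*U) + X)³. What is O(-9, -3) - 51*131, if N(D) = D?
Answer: -7410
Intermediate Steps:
O(X, U) = (4*X + U*X)³ (O(X, U) = ((3*X + X*U) + X)³ = ((3*X + U*X) + X)³ = (4*X + U*X)³)
O(-9, -3) - 51*131 = (-9)³*(4 - 3)³ - 51*131 = -729*1³ - 6681 = -729*1 - 6681 = -729 - 6681 = -7410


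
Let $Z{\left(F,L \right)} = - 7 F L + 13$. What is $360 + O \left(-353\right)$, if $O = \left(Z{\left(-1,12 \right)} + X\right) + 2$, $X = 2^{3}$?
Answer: $-37411$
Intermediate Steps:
$Z{\left(F,L \right)} = 13 - 7 F L$ ($Z{\left(F,L \right)} = - 7 F L + 13 = 13 - 7 F L$)
$X = 8$
$O = 107$ ($O = \left(\left(13 - \left(-7\right) 12\right) + 8\right) + 2 = \left(\left(13 + 84\right) + 8\right) + 2 = \left(97 + 8\right) + 2 = 105 + 2 = 107$)
$360 + O \left(-353\right) = 360 + 107 \left(-353\right) = 360 - 37771 = -37411$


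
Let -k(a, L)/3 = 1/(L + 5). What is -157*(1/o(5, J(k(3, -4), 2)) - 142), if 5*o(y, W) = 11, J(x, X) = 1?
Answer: 244449/11 ≈ 22223.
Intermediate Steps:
k(a, L) = -3/(5 + L) (k(a, L) = -3/(L + 5) = -3/(5 + L))
o(y, W) = 11/5 (o(y, W) = (⅕)*11 = 11/5)
-157*(1/o(5, J(k(3, -4), 2)) - 142) = -157*(1/(11/5) - 142) = -157*(5/11 - 142) = -157*(-1557/11) = 244449/11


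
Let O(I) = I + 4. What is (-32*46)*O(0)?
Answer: -5888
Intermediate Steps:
O(I) = 4 + I
(-32*46)*O(0) = (-32*46)*(4 + 0) = -1472*4 = -5888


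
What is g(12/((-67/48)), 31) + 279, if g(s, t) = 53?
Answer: 332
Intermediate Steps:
g(12/((-67/48)), 31) + 279 = 53 + 279 = 332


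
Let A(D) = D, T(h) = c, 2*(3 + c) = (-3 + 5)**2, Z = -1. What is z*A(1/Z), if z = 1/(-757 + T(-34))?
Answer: 1/758 ≈ 0.0013193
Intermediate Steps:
c = -1 (c = -3 + (-3 + 5)**2/2 = -3 + (1/2)*2**2 = -3 + (1/2)*4 = -3 + 2 = -1)
T(h) = -1
z = -1/758 (z = 1/(-757 - 1) = 1/(-758) = -1/758 ≈ -0.0013193)
z*A(1/Z) = -1/758/(-1) = -1/758*(-1) = 1/758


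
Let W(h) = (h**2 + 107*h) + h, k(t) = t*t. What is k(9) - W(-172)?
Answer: -10927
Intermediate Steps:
k(t) = t**2
W(h) = h**2 + 108*h
k(9) - W(-172) = 9**2 - (-172)*(108 - 172) = 81 - (-172)*(-64) = 81 - 1*11008 = 81 - 11008 = -10927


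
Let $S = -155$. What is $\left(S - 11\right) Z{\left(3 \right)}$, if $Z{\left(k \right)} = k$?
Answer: $-498$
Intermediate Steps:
$\left(S - 11\right) Z{\left(3 \right)} = \left(-155 - 11\right) 3 = \left(-166\right) 3 = -498$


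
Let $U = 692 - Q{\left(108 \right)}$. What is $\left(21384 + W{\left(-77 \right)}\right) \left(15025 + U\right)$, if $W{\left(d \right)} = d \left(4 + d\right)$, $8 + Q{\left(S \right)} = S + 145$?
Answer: $417821360$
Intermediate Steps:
$Q{\left(S \right)} = 137 + S$ ($Q{\left(S \right)} = -8 + \left(S + 145\right) = -8 + \left(145 + S\right) = 137 + S$)
$U = 447$ ($U = 692 - \left(137 + 108\right) = 692 - 245 = 447$)
$\left(21384 + W{\left(-77 \right)}\right) \left(15025 + U\right) = \left(21384 - 77 \left(4 - 77\right)\right) \left(15025 + 447\right) = \left(21384 - -5621\right) 15472 = \left(21384 + 5621\right) 15472 = 27005 \cdot 15472 = 417821360$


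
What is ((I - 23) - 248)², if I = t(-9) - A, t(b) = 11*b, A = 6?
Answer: 141376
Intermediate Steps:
I = -105 (I = 11*(-9) - 1*6 = -99 - 6 = -105)
((I - 23) - 248)² = ((-105 - 23) - 248)² = (-128 - 248)² = (-376)² = 141376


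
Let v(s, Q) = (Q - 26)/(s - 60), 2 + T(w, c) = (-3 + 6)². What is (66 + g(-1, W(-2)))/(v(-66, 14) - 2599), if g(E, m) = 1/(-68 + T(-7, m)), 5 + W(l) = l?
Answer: -84525/3329197 ≈ -0.025389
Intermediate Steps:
W(l) = -5 + l
T(w, c) = 7 (T(w, c) = -2 + (-3 + 6)² = -2 + 3² = -2 + 9 = 7)
g(E, m) = -1/61 (g(E, m) = 1/(-68 + 7) = 1/(-61) = -1/61)
v(s, Q) = (-26 + Q)/(-60 + s)
(66 + g(-1, W(-2)))/(v(-66, 14) - 2599) = (66 - 1/61)/((-26 + 14)/(-60 - 66) - 2599) = 4025/(61*(-12/(-126) - 2599)) = 4025/(61*(-1/126*(-12) - 2599)) = 4025/(61*(2/21 - 2599)) = 4025/(61*(-54577/21)) = (4025/61)*(-21/54577) = -84525/3329197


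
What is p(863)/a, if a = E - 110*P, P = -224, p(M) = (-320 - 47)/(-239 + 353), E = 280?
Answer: -367/2840880 ≈ -0.00012919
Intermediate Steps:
p(M) = -367/114
a = 24920 (a = 280 - 110*(-224) = 280 + 24640 = 24920)
p(863)/a = -367/114/24920 = -367/114*1/24920 = -367/2840880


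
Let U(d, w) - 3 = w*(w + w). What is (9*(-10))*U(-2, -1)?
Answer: -450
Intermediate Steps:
U(d, w) = 3 + 2*w² (U(d, w) = 3 + w*(w + w) = 3 + w*(2*w) = 3 + 2*w²)
(9*(-10))*U(-2, -1) = (9*(-10))*(3 + 2*(-1)²) = -90*(3 + 2*1) = -90*(3 + 2) = -90*5 = -450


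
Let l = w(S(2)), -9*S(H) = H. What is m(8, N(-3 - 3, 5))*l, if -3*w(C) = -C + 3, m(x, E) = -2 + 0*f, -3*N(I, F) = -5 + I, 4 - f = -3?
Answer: 58/27 ≈ 2.1481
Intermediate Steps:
f = 7 (f = 4 - 1*(-3) = 4 + 3 = 7)
N(I, F) = 5/3 - I/3 (N(I, F) = -(-5 + I)/3 = 5/3 - I/3)
S(H) = -H/9
m(x, E) = -2 (m(x, E) = -2 + 0*7 = -2 + 0 = -2)
w(C) = -1 + C/3 (w(C) = -(-C + 3)/3 = -(3 - C)/3 = -1 + C/3)
l = -29/27 (l = -1 + (-1/9*2)/3 = -1 + (1/3)*(-2/9) = -1 - 2/27 = -29/27 ≈ -1.0741)
m(8, N(-3 - 3, 5))*l = -2*(-29/27) = 58/27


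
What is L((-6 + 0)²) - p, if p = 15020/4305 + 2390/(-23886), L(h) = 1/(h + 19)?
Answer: -635450104/188520255 ≈ -3.3707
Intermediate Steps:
L(h) = 1/(19 + h)
p = 11615959/3427641 (p = 15020*(1/4305) + 2390*(-1/23886) = 3004/861 - 1195/11943 = 11615959/3427641 ≈ 3.3889)
L((-6 + 0)²) - p = 1/(19 + (-6 + 0)²) - 1*11615959/3427641 = 1/(19 + (-6)²) - 11615959/3427641 = 1/(19 + 36) - 11615959/3427641 = 1/55 - 11615959/3427641 = -635450104/188520255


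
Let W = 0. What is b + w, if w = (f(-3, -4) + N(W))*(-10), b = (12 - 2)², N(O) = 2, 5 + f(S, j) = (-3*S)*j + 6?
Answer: 430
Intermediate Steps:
f(S, j) = 1 - 3*S*j (f(S, j) = -5 + ((-3*S)*j + 6) = -5 + (-3*S*j + 6) = -5 + (6 - 3*S*j) = 1 - 3*S*j)
b = 100 (b = 10² = 100)
w = 330 (w = ((1 - 3*(-3)*(-4)) + 2)*(-10) = ((1 - 36) + 2)*(-10) = (-35 + 2)*(-10) = -33*(-10) = 330)
b + w = 100 + 330 = 430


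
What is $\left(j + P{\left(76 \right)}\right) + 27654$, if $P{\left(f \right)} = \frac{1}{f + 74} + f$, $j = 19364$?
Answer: $\frac{7064101}{150} \approx 47094.0$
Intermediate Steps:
$P{\left(f \right)} = f + \frac{1}{74 + f}$ ($P{\left(f \right)} = \frac{1}{74 + f} + f = f + \frac{1}{74 + f}$)
$\left(j + P{\left(76 \right)}\right) + 27654 = \left(19364 + \frac{1 + 76^{2} + 74 \cdot 76}{74 + 76}\right) + 27654 = \left(19364 + \frac{1 + 5776 + 5624}{150}\right) + 27654 = \left(19364 + \frac{1}{150} \cdot 11401\right) + 27654 = \left(19364 + \frac{11401}{150}\right) + 27654 = \frac{2916001}{150} + 27654 = \frac{7064101}{150}$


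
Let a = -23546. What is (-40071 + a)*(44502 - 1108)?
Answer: -2760596098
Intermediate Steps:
(-40071 + a)*(44502 - 1108) = (-40071 - 23546)*(44502 - 1108) = -63617*43394 = -2760596098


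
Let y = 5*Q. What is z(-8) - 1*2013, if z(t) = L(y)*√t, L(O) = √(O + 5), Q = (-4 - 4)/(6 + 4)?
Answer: -2013 + 2*I*√2 ≈ -2013.0 + 2.8284*I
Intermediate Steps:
Q = -⅘ (Q = -8/10 = -8*⅒ = -⅘ ≈ -0.80000)
y = -4 (y = 5*(-⅘) = -4)
L(O) = √(5 + O)
z(t) = √t (z(t) = √(5 - 4)*√t = √1*√t = 1*√t = √t)
z(-8) - 1*2013 = √(-8) - 1*2013 = 2*I*√2 - 2013 = -2013 + 2*I*√2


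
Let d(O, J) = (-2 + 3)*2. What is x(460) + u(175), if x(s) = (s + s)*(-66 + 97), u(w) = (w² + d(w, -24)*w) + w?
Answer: 59670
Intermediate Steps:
d(O, J) = 2 (d(O, J) = 1*2 = 2)
u(w) = w² + 3*w (u(w) = (w² + 2*w) + w = w² + 3*w)
x(s) = 62*s (x(s) = (2*s)*31 = 62*s)
x(460) + u(175) = 62*460 + 175*(3 + 175) = 28520 + 175*178 = 28520 + 31150 = 59670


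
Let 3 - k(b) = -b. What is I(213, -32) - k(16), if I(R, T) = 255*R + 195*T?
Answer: 48056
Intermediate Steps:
k(b) = 3 + b (k(b) = 3 - (-1)*b = 3 + b)
I(R, T) = 195*T + 255*R
I(213, -32) - k(16) = (195*(-32) + 255*213) - (3 + 16) = (-6240 + 54315) - 1*19 = 48075 - 19 = 48056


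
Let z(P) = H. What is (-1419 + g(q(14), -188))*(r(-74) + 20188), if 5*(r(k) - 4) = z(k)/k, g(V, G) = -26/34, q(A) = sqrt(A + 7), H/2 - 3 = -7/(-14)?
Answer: -90160426244/3145 ≈ -2.8668e+7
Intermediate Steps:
H = 7 (H = 6 + 2*(-7/(-14)) = 6 + 2*(-7*(-1/14)) = 6 + 2*(1/2) = 6 + 1 = 7)
q(A) = sqrt(7 + A)
z(P) = 7
g(V, G) = -13/17 (g(V, G) = -26*1/34 = -13/17)
r(k) = 4 + 7/(5*k) (r(k) = 4 + (7/k)/5 = 4 + 7/(5*k))
(-1419 + g(q(14), -188))*(r(-74) + 20188) = (-1419 - 13/17)*((4 + (7/5)/(-74)) + 20188) = -24136*((4 + (7/5)*(-1/74)) + 20188)/17 = -24136*((4 - 7/370) + 20188)/17 = -24136*(1473/370 + 20188)/17 = -24136/17*7471033/370 = -90160426244/3145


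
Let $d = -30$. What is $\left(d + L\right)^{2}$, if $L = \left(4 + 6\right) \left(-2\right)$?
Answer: $2500$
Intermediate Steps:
$L = -20$ ($L = 10 \left(-2\right) = -20$)
$\left(d + L\right)^{2} = \left(-30 - 20\right)^{2} = \left(-50\right)^{2} = 2500$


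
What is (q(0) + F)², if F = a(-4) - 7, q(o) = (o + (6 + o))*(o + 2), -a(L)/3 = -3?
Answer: 196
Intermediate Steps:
a(L) = 9 (a(L) = -3*(-3) = 9)
q(o) = (2 + o)*(6 + 2*o) (q(o) = (6 + 2*o)*(2 + o) = (2 + o)*(6 + 2*o))
F = 2 (F = 9 - 7 = 2)
(q(0) + F)² = ((12 + 2*0² + 10*0) + 2)² = ((12 + 2*0 + 0) + 2)² = ((12 + 0 + 0) + 2)² = (12 + 2)² = 14² = 196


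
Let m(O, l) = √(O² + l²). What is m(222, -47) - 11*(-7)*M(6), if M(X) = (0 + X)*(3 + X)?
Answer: 4158 + √51493 ≈ 4384.9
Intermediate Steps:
M(X) = X*(3 + X)
m(222, -47) - 11*(-7)*M(6) = √(222² + (-47)²) - 11*(-7)*6*(3 + 6) = √(49284 + 2209) - (-77)*6*9 = √51493 - (-77)*54 = √51493 - 1*(-4158) = √51493 + 4158 = 4158 + √51493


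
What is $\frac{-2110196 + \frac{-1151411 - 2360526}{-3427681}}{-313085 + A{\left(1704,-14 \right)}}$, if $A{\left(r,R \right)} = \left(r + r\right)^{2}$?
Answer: $- \frac{7233075223539}{38737522072099} \approx -0.18672$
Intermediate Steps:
$A{\left(r,R \right)} = 4 r^{2}$ ($A{\left(r,R \right)} = \left(2 r\right)^{2} = 4 r^{2}$)
$\frac{-2110196 + \frac{-1151411 - 2360526}{-3427681}}{-313085 + A{\left(1704,-14 \right)}} = \frac{-2110196 + \frac{-1151411 - 2360526}{-3427681}}{-313085 + 4 \cdot 1704^{2}} = \frac{-2110196 - - \frac{3511937}{3427681}}{-313085 + 4 \cdot 2903616} = \frac{-2110196 + \frac{3511937}{3427681}}{-313085 + 11614464} = - \frac{7233075223539}{3427681 \cdot 11301379} = \left(- \frac{7233075223539}{3427681}\right) \frac{1}{11301379} = - \frac{7233075223539}{38737522072099}$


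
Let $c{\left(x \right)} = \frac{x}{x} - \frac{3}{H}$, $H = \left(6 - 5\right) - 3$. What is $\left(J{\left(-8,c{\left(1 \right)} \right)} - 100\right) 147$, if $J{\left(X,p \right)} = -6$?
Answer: $-15582$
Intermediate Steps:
$H = -2$ ($H = 1 - 3 = -2$)
$c{\left(x \right)} = \frac{5}{2}$ ($c{\left(x \right)} = \frac{x}{x} - \frac{3}{-2} = 1 - - \frac{3}{2} = 1 + \frac{3}{2} = \frac{5}{2}$)
$\left(J{\left(-8,c{\left(1 \right)} \right)} - 100\right) 147 = \left(-6 - 100\right) 147 = \left(-106\right) 147 = -15582$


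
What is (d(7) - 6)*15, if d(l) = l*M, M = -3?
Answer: -405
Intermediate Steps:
d(l) = -3*l (d(l) = l*(-3) = -3*l)
(d(7) - 6)*15 = (-3*7 - 6)*15 = (-21 - 6)*15 = -27*15 = -405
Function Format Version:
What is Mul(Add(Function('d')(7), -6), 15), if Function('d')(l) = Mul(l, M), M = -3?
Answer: -405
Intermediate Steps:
Function('d')(l) = Mul(-3, l) (Function('d')(l) = Mul(l, -3) = Mul(-3, l))
Mul(Add(Function('d')(7), -6), 15) = Mul(Add(Mul(-3, 7), -6), 15) = Mul(Add(-21, -6), 15) = Mul(-27, 15) = -405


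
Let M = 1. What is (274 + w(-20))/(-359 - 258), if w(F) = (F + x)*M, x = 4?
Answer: -258/617 ≈ -0.41815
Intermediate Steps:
w(F) = 4 + F (w(F) = (F + 4)*1 = (4 + F)*1 = 4 + F)
(274 + w(-20))/(-359 - 258) = (274 + (4 - 20))/(-359 - 258) = (274 - 16)/(-617) = 258*(-1/617) = -258/617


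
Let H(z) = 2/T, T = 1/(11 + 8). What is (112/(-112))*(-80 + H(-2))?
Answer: 42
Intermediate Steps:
T = 1/19 ≈ 0.052632
H(z) = 38 (H(z) = 2/(1/19) = 2*19 = 38)
(112/(-112))*(-80 + H(-2)) = (112/(-112))*(-80 + 38) = (112*(-1/112))*(-42) = -1*(-42) = 42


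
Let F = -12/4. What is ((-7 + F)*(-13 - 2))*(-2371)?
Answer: -355650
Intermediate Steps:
F = -3 (F = -12*¼ = -3)
((-7 + F)*(-13 - 2))*(-2371) = ((-7 - 3)*(-13 - 2))*(-2371) = -10*(-15)*(-2371) = 150*(-2371) = -355650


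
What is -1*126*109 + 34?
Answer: -13700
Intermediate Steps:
-1*126*109 + 34 = -126*109 + 34 = -13734 + 34 = -13700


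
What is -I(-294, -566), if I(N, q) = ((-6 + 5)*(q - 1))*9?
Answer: -5103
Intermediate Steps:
I(N, q) = 9 - 9*q (I(N, q) = -(-1 + q)*9 = (1 - q)*9 = 9 - 9*q)
-I(-294, -566) = -(9 - 9*(-566)) = -(9 + 5094) = -1*5103 = -5103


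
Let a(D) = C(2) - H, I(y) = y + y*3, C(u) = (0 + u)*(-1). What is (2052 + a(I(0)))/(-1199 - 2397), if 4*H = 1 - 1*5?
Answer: -2051/3596 ≈ -0.57036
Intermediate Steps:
H = -1 (H = (1 - 1*5)/4 = (1 - 5)/4 = (¼)*(-4) = -1)
C(u) = -u (C(u) = u*(-1) = -u)
I(y) = 4*y (I(y) = y + 3*y = 4*y)
a(D) = -1 (a(D) = -1*2 - 1*(-1) = -2 + 1 = -1)
(2052 + a(I(0)))/(-1199 - 2397) = (2052 - 1)/(-1199 - 2397) = 2051/(-3596) = 2051*(-1/3596) = -2051/3596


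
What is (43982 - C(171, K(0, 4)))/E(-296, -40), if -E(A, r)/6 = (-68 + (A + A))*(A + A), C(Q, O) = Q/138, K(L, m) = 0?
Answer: -404623/21567744 ≈ -0.018761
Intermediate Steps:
C(Q, O) = Q/138 (C(Q, O) = Q*(1/138) = Q/138)
E(A, r) = -12*A*(-68 + 2*A) (E(A, r) = -6*(-68 + (A + A))*(A + A) = -6*(-68 + 2*A)*2*A = -12*A*(-68 + 2*A))
(43982 - C(171, K(0, 4)))/E(-296, -40) = (43982 - 171/138)/((24*(-296)*(34 - 1*(-296)))) = (43982 - 1*57/46)/((24*(-296)*(34 + 296))) = (43982 - 57/46)/((24*(-296)*330)) = (2023115/46)/(-2344320) = (2023115/46)*(-1/2344320) = -404623/21567744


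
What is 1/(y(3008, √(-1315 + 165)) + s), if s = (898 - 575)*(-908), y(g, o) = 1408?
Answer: -1/291876 ≈ -3.4261e-6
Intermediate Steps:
s = -293284 (s = 323*(-908) = -293284)
1/(y(3008, √(-1315 + 165)) + s) = 1/(1408 - 293284) = 1/(-291876) = -1/291876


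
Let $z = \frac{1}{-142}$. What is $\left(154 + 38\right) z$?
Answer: $- \frac{96}{71} \approx -1.3521$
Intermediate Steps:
$z = - \frac{1}{142} \approx -0.0070423$
$\left(154 + 38\right) z = \left(154 + 38\right) \left(- \frac{1}{142}\right) = 192 \left(- \frac{1}{142}\right) = - \frac{96}{71}$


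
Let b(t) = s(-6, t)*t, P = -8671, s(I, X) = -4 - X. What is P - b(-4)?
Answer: -8671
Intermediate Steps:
b(t) = t*(-4 - t) (b(t) = (-4 - t)*t = t*(-4 - t))
P - b(-4) = -8671 - (-1)*(-4)*(4 - 4) = -8671 - (-1)*(-4)*0 = -8671 - 1*0 = -8671 + 0 = -8671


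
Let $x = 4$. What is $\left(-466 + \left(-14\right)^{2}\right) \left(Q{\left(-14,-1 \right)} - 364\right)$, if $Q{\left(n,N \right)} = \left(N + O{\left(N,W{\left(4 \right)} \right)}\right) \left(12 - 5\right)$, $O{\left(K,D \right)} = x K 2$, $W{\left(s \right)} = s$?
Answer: $115290$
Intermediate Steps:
$O{\left(K,D \right)} = 8 K$ ($O{\left(K,D \right)} = 4 K 2 = 8 K$)
$Q{\left(n,N \right)} = 63 N$ ($Q{\left(n,N \right)} = \left(N + 8 N\right) \left(12 - 5\right) = 9 N 7 = 63 N$)
$\left(-466 + \left(-14\right)^{2}\right) \left(Q{\left(-14,-1 \right)} - 364\right) = \left(-466 + \left(-14\right)^{2}\right) \left(63 \left(-1\right) - 364\right) = \left(-466 + 196\right) \left(-63 - 364\right) = \left(-270\right) \left(-427\right) = 115290$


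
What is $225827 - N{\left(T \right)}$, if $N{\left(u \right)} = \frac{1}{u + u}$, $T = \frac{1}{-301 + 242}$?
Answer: $\frac{451713}{2} \approx 2.2586 \cdot 10^{5}$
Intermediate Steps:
$T = - \frac{1}{59}$ ($T = \frac{1}{-59} = - \frac{1}{59} \approx -0.016949$)
$N{\left(u \right)} = \frac{1}{2 u}$
$225827 - N{\left(T \right)} = 225827 - \frac{1}{2 \left(- \frac{1}{59}\right)} = 225827 - \frac{1}{2} \left(-59\right) = 225827 - - \frac{59}{2} = 225827 + \frac{59}{2} = \frac{451713}{2}$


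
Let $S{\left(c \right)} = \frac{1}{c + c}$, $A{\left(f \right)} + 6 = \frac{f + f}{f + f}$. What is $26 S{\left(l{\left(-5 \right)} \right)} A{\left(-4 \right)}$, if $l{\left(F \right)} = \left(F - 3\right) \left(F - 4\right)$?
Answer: $- \frac{65}{72} \approx -0.90278$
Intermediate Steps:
$A{\left(f \right)} = -5$ ($A{\left(f \right)} = -6 + \frac{f + f}{f + f} = -6 + \frac{2 f}{2 f} = -6 + 2 f \frac{1}{2 f} = -6 + 1 = -5$)
$l{\left(F \right)} = \left(-4 + F\right) \left(-3 + F\right)$ ($l{\left(F \right)} = \left(-3 + F\right) \left(-4 + F\right) = \left(-4 + F\right) \left(-3 + F\right)$)
$S{\left(c \right)} = \frac{1}{2 c}$
$26 S{\left(l{\left(-5 \right)} \right)} A{\left(-4 \right)} = 26 \frac{1}{2 \left(12 + \left(-5\right)^{2} - -35\right)} \left(-5\right) = 26 \frac{1}{2 \left(12 + 25 + 35\right)} \left(-5\right) = 26 \frac{1}{2 \cdot 72} \left(-5\right) = 26 \cdot \frac{1}{2} \cdot \frac{1}{72} \left(-5\right) = 26 \cdot \frac{1}{144} \left(-5\right) = \frac{13}{72} \left(-5\right) = - \frac{65}{72}$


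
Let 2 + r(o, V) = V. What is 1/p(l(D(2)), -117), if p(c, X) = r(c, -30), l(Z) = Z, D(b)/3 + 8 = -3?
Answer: -1/32 ≈ -0.031250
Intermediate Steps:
r(o, V) = -2 + V
D(b) = -33 (D(b) = -24 + 3*(-3) = -24 - 9 = -33)
p(c, X) = -32 (p(c, X) = -2 - 30 = -32)
1/p(l(D(2)), -117) = 1/(-32) = -1/32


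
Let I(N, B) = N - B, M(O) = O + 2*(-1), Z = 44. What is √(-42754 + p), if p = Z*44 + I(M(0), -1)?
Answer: I*√40819 ≈ 202.04*I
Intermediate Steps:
M(O) = -2 + O (M(O) = O - 2 = -2 + O)
p = 1935 (p = 44*44 + ((-2 + 0) - 1*(-1)) = 1936 + (-2 + 1) = 1936 - 1 = 1935)
√(-42754 + p) = √(-42754 + 1935) = √(-40819) = I*√40819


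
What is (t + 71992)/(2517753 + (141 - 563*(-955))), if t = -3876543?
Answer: -3804551/3055559 ≈ -1.2451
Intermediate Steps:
(t + 71992)/(2517753 + (141 - 563*(-955))) = (-3876543 + 71992)/(2517753 + (141 - 563*(-955))) = -3804551/(2517753 + (141 + 537665)) = -3804551/(2517753 + 537806) = -3804551/3055559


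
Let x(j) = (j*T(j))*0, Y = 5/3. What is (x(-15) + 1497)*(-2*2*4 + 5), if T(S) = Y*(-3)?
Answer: -16467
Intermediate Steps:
Y = 5/3 (Y = 5*(1/3) = 5/3 ≈ 1.6667)
T(S) = -5 (T(S) = (5/3)*(-3) = -5)
x(j) = 0 (x(j) = (j*(-5))*0 = -5*j*0 = 0)
(x(-15) + 1497)*(-2*2*4 + 5) = (0 + 1497)*(-2*2*4 + 5) = 1497*(-4*4 + 5) = 1497*(-16 + 5) = 1497*(-11) = -16467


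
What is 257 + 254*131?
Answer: 33531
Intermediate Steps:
257 + 254*131 = 257 + 33274 = 33531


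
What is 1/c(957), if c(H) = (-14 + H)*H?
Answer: 1/902451 ≈ 1.1081e-6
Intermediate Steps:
c(H) = H*(-14 + H)
1/c(957) = 1/(957*(-14 + 957)) = 1/(957*943) = 1/902451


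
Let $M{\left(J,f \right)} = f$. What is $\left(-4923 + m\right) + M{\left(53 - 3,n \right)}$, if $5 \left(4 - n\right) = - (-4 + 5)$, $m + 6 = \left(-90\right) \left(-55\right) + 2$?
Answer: $\frac{136}{5} \approx 27.2$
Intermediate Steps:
$m = 4946$ ($m = -6 + \left(\left(-90\right) \left(-55\right) + 2\right) = -6 + \left(4950 + 2\right) = -6 + 4952 = 4946$)
$n = \frac{21}{5}$ ($n = 4 - \frac{\left(-1\right) \left(-4 + 5\right)}{5} = 4 - \frac{\left(-1\right) 1}{5} = 4 - - \frac{1}{5} = 4 + \frac{1}{5} = \frac{21}{5} \approx 4.2$)
$\left(-4923 + m\right) + M{\left(53 - 3,n \right)} = \left(-4923 + 4946\right) + \frac{21}{5} = 23 + \frac{21}{5} = \frac{136}{5}$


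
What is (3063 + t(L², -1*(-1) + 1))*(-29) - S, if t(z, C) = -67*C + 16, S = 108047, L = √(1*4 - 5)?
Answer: -193452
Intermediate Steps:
L = I (L = √(4 - 5) = √(-1) = I ≈ 1.0*I)
t(z, C) = 16 - 67*C
(3063 + t(L², -1*(-1) + 1))*(-29) - S = (3063 + (16 - 67*(-1*(-1) + 1)))*(-29) - 1*108047 = (3063 + (16 - 67*(1 + 1)))*(-29) - 108047 = (3063 + (16 - 67*2))*(-29) - 108047 = (3063 + (16 - 134))*(-29) - 108047 = (3063 - 118)*(-29) - 108047 = 2945*(-29) - 108047 = -85405 - 108047 = -193452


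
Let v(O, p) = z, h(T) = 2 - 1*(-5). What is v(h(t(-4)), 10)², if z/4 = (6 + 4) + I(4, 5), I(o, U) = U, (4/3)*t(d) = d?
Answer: 3600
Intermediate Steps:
t(d) = 3*d/4
h(T) = 7 (h(T) = 2 + 5 = 7)
z = 60 (z = 4*((6 + 4) + 5) = 4*(10 + 5) = 4*15 = 60)
v(O, p) = 60
v(h(t(-4)), 10)² = 60² = 3600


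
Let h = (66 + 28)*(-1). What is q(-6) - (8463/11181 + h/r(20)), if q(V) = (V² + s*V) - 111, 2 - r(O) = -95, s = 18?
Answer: -66081276/361519 ≈ -182.79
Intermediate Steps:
r(O) = 97 (r(O) = 2 - 1*(-95) = 2 + 95 = 97)
q(V) = -111 + V² + 18*V (q(V) = (V² + 18*V) - 111 = -111 + V² + 18*V)
h = -94 (h = 94*(-1) = -94)
q(-6) - (8463/11181 + h/r(20)) = (-111 + (-6)² + 18*(-6)) - (8463/11181 - 94/97) = (-111 + 36 - 108) - (8463*(1/11181) - 94*1/97) = -183 - (2821/3727 - 94/97) = -183 - 1*(-76701/361519) = -183 + 76701/361519 = -66081276/361519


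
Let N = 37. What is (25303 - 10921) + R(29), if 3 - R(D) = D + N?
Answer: 14319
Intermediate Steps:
R(D) = -34 - D (R(D) = 3 - (D + 37) = 3 - (37 + D) = 3 + (-37 - D) = -34 - D)
(25303 - 10921) + R(29) = (25303 - 10921) + (-34 - 1*29) = 14382 + (-34 - 29) = 14382 - 63 = 14319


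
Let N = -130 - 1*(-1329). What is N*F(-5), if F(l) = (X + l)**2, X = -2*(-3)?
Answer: 1199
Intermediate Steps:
X = 6
F(l) = (6 + l)**2
N = 1199 (N = -130 + 1329 = 1199)
N*F(-5) = 1199*(6 - 5)**2 = 1199*1**2 = 1199*1 = 1199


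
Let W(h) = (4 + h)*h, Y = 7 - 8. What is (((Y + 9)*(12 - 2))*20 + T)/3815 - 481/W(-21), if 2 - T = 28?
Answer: -181871/194565 ≈ -0.93476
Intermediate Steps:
Y = -1
T = -26 (T = 2 - 1*28 = 2 - 28 = -26)
W(h) = h*(4 + h)
(((Y + 9)*(12 - 2))*20 + T)/3815 - 481/W(-21) = (((-1 + 9)*(12 - 2))*20 - 26)/3815 - 481*(-1/(21*(4 - 21))) = ((8*10)*20 - 26)*(1/3815) - 481/((-21*(-17))) = (80*20 - 26)*(1/3815) - 481/357 = (1600 - 26)*(1/3815) - 481*1/357 = 1574*(1/3815) - 481/357 = 1574/3815 - 481/357 = -181871/194565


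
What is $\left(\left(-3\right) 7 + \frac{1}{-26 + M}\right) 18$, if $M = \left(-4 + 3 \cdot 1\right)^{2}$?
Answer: $- \frac{9468}{25} \approx -378.72$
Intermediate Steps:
$M = 1$ ($M = \left(-4 + 3\right)^{2} = \left(-1\right)^{2} = 1$)
$\left(\left(-3\right) 7 + \frac{1}{-26 + M}\right) 18 = \left(\left(-3\right) 7 + \frac{1}{-26 + 1}\right) 18 = \left(-21 + \frac{1}{-25}\right) 18 = \left(-21 - \frac{1}{25}\right) 18 = \left(- \frac{526}{25}\right) 18 = - \frac{9468}{25}$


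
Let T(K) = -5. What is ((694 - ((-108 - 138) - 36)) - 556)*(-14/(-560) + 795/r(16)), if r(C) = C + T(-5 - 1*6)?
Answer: 668031/22 ≈ 30365.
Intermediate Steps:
r(C) = -5 + C (r(C) = C - 5 = -5 + C)
((694 - ((-108 - 138) - 36)) - 556)*(-14/(-560) + 795/r(16)) = ((694 - ((-108 - 138) - 36)) - 556)*(-14/(-560) + 795/(-5 + 16)) = ((694 - (-246 - 36)) - 556)*(-14*(-1/560) + 795/11) = ((694 - 1*(-282)) - 556)*(1/40 + 795*(1/11)) = ((694 + 282) - 556)*(1/40 + 795/11) = (976 - 556)*(31811/440) = 420*(31811/440) = 668031/22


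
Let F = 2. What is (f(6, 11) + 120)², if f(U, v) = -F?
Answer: 13924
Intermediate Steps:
f(U, v) = -2 (f(U, v) = -1*2 = -2)
(f(6, 11) + 120)² = (-2 + 120)² = 118² = 13924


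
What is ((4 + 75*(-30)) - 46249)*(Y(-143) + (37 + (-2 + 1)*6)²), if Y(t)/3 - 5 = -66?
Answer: -37729110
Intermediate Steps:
Y(t) = -183 (Y(t) = 15 + 3*(-66) = 15 - 198 = -183)
((4 + 75*(-30)) - 46249)*(Y(-143) + (37 + (-2 + 1)*6)²) = ((4 + 75*(-30)) - 46249)*(-183 + (37 + (-2 + 1)*6)²) = ((4 - 2250) - 46249)*(-183 + (37 - 1*6)²) = (-2246 - 46249)*(-183 + (37 - 6)²) = -48495*(-183 + 31²) = -48495*(-183 + 961) = -48495*778 = -37729110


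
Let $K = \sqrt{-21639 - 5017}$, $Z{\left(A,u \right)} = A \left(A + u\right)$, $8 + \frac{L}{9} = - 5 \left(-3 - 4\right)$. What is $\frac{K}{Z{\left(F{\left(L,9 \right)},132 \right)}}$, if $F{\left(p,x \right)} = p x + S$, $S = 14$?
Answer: $\frac{28 i \sqrt{34}}{5134933} \approx 3.1795 \cdot 10^{-5} i$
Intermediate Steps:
$L = 243$ ($L = -72 + 9 \left(- 5 \left(-3 - 4\right)\right) = -72 + 9 \left(\left(-5\right) \left(-7\right)\right) = -72 + 9 \cdot 35 = -72 + 315 = 243$)
$F{\left(p,x \right)} = 14 + p x$ ($F{\left(p,x \right)} = p x + 14 = 14 + p x$)
$K = 28 i \sqrt{34}$ ($K = \sqrt{-26656} = 28 i \sqrt{34} \approx 163.27 i$)
$\frac{K}{Z{\left(F{\left(L,9 \right)},132 \right)}} = \frac{28 i \sqrt{34}}{\left(14 + 243 \cdot 9\right) \left(\left(14 + 243 \cdot 9\right) + 132\right)} = \frac{28 i \sqrt{34}}{\left(14 + 2187\right) \left(\left(14 + 2187\right) + 132\right)} = \frac{28 i \sqrt{34}}{2201 \left(2201 + 132\right)} = \frac{28 i \sqrt{34}}{2201 \cdot 2333} = \frac{28 i \sqrt{34}}{5134933}$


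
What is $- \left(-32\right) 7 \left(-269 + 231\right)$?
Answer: $-8512$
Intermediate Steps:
$- \left(-32\right) 7 \left(-269 + 231\right) = - \left(-224\right) \left(-38\right) = \left(-1\right) 8512 = -8512$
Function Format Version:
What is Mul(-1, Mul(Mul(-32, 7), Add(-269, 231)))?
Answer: -8512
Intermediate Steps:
Mul(-1, Mul(Mul(-32, 7), Add(-269, 231))) = Mul(-1, Mul(-224, -38)) = Mul(-1, 8512) = -8512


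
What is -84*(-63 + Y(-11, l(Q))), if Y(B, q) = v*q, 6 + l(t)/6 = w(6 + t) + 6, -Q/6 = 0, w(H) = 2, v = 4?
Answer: 1260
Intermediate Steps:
Q = 0 (Q = -6*0 = 0)
l(t) = 12 (l(t) = -36 + 6*(2 + 6) = -36 + 6*8 = -36 + 48 = 12)
Y(B, q) = 4*q
-84*(-63 + Y(-11, l(Q))) = -84*(-63 + 4*12) = -84*(-63 + 48) = -84*(-15) = 1260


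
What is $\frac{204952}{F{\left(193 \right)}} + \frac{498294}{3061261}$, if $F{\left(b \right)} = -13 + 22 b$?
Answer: $\frac{1948980938}{40118631} \approx 48.58$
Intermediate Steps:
$\frac{204952}{F{\left(193 \right)}} + \frac{498294}{3061261} = \frac{204952}{-13 + 22 \cdot 193} + \frac{498294}{3061261} = \frac{204952}{-13 + 4246} + 498294 \cdot \frac{1}{3061261} = \frac{204952}{4233} + \frac{26226}{161119} = 204952 \cdot \frac{1}{4233} + \frac{26226}{161119} = \frac{12056}{249} + \frac{26226}{161119} = \frac{1948980938}{40118631}$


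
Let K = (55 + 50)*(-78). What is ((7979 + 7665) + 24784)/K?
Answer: -2246/455 ≈ -4.9363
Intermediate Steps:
K = -8190 (K = 105*(-78) = -8190)
((7979 + 7665) + 24784)/K = ((7979 + 7665) + 24784)/(-8190) = (15644 + 24784)*(-1/8190) = 40428*(-1/8190) = -2246/455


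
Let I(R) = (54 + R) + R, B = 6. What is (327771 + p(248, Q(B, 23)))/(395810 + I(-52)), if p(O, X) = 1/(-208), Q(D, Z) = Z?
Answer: 68176367/82318080 ≈ 0.82821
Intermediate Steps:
I(R) = 54 + 2*R
p(O, X) = -1/208
(327771 + p(248, Q(B, 23)))/(395810 + I(-52)) = (327771 - 1/208)/(395810 + (54 + 2*(-52))) = 68176367/(208*(395810 + (54 - 104))) = 68176367/(208*(395810 - 50)) = (68176367/208)/395760 = (68176367/208)*(1/395760) = 68176367/82318080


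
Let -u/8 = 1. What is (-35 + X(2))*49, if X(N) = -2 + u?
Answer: -2205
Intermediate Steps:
u = -8 (u = -8*1 = -8)
X(N) = -10 (X(N) = -2 - 8 = -10)
(-35 + X(2))*49 = (-35 - 10)*49 = -45*49 = -2205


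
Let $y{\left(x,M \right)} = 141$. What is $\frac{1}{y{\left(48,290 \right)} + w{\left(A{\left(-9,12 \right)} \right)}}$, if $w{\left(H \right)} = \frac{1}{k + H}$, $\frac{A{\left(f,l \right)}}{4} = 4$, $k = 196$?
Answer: $\frac{212}{29893} \approx 0.007092$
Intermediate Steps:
$A{\left(f,l \right)} = 16$ ($A{\left(f,l \right)} = 4 \cdot 4 = 16$)
$w{\left(H \right)} = \frac{1}{196 + H}$
$\frac{1}{y{\left(48,290 \right)} + w{\left(A{\left(-9,12 \right)} \right)}} = \frac{1}{141 + \frac{1}{196 + 16}} = \frac{1}{141 + \frac{1}{212}} = \frac{1}{\frac{29893}{212}} = \frac{212}{29893}$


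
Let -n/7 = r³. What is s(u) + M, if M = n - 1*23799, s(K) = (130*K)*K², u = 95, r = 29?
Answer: 111264228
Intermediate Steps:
n = -170723 (n = -7*29³ = -7*24389 = -170723)
s(K) = 130*K³
M = -194522 (M = -170723 - 1*23799 = -170723 - 23799 = -194522)
s(u) + M = 130*95³ - 194522 = 130*857375 - 194522 = 111458750 - 194522 = 111264228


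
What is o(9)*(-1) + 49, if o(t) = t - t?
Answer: 49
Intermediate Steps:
o(t) = 0
o(9)*(-1) + 49 = 0*(-1) + 49 = 0 + 49 = 49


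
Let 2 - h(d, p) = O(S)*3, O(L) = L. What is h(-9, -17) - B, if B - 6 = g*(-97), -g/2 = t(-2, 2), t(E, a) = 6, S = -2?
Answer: -1162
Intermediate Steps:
h(d, p) = 8 (h(d, p) = 2 - (-2)*3 = 2 - 1*(-6) = 2 + 6 = 8)
g = -12 (g = -2*6 = -12)
B = 1170 (B = 6 - 12*(-97) = 6 + 1164 = 1170)
h(-9, -17) - B = 8 - 1*1170 = 8 - 1170 = -1162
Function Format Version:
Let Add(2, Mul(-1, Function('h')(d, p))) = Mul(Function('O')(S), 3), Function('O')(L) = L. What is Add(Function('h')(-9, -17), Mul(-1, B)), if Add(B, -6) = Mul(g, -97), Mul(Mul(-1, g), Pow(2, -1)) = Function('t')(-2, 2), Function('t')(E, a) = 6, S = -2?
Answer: -1162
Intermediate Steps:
Function('h')(d, p) = 8 (Function('h')(d, p) = Add(2, Mul(-1, Mul(-2, 3))) = Add(2, Mul(-1, -6)) = Add(2, 6) = 8)
g = -12 (g = Mul(-2, 6) = -12)
B = 1170 (B = Add(6, Mul(-12, -97)) = Add(6, 1164) = 1170)
Add(Function('h')(-9, -17), Mul(-1, B)) = Add(8, Mul(-1, 1170)) = Add(8, -1170) = -1162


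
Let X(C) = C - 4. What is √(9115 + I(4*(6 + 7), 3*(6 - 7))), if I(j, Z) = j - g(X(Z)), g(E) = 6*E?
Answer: √9209 ≈ 95.964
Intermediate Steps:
X(C) = -4 + C
I(j, Z) = 24 + j - 6*Z (I(j, Z) = j - 6*(-4 + Z) = j - (-24 + 6*Z) = j + (24 - 6*Z) = 24 + j - 6*Z)
√(9115 + I(4*(6 + 7), 3*(6 - 7))) = √(9115 + (24 + 4*(6 + 7) - 18*(6 - 7))) = √(9115 + (24 + 4*13 - 18*(-1))) = √(9115 + (24 + 52 - 6*(-3))) = √(9115 + (24 + 52 + 18)) = √(9115 + 94) = √9209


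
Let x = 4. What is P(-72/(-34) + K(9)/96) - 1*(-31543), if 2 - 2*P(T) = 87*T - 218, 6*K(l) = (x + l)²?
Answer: 205946123/6528 ≈ 31548.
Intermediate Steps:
K(l) = (4 + l)²/6
P(T) = 110 - 87*T/2 (P(T) = 1 - (87*T - 218)/2 = 1 - (-218 + 87*T)/2 = 1 + (109 - 87*T/2) = 110 - 87*T/2)
P(-72/(-34) + K(9)/96) - 1*(-31543) = (110 - 87*(-72/(-34) + ((4 + 9)²/6)/96)/2) - 1*(-31543) = (110 - 87*(-72*(-1/34) + ((⅙)*13²)*(1/96))/2) + 31543 = (110 - 87*(36/17 + ((⅙)*169)*(1/96))/2) + 31543 = (110 - 87*(36/17 + (169/6)*(1/96))/2) + 31543 = (110 - 87*(36/17 + 169/576)/2) + 31543 = (110 - 87/2*23609/9792) + 31543 = (110 - 684661/6528) + 31543 = 33419/6528 + 31543 = 205946123/6528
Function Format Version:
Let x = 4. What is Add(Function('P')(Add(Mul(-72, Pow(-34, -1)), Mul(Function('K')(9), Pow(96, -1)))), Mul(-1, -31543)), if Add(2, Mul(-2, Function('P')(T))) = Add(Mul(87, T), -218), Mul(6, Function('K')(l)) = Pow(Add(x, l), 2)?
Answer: Rational(205946123, 6528) ≈ 31548.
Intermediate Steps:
Function('K')(l) = Mul(Rational(1, 6), Pow(Add(4, l), 2))
Function('P')(T) = Add(110, Mul(Rational(-87, 2), T)) (Function('P')(T) = Add(1, Mul(Rational(-1, 2), Add(Mul(87, T), -218))) = Add(1, Mul(Rational(-1, 2), Add(-218, Mul(87, T)))) = Add(1, Add(109, Mul(Rational(-87, 2), T))) = Add(110, Mul(Rational(-87, 2), T)))
Add(Function('P')(Add(Mul(-72, Pow(-34, -1)), Mul(Function('K')(9), Pow(96, -1)))), Mul(-1, -31543)) = Add(Add(110, Mul(Rational(-87, 2), Add(Mul(-72, Pow(-34, -1)), Mul(Mul(Rational(1, 6), Pow(Add(4, 9), 2)), Pow(96, -1))))), Mul(-1, -31543)) = Add(Add(110, Mul(Rational(-87, 2), Add(Mul(-72, Rational(-1, 34)), Mul(Mul(Rational(1, 6), Pow(13, 2)), Rational(1, 96))))), 31543) = Add(Add(110, Mul(Rational(-87, 2), Add(Rational(36, 17), Mul(Mul(Rational(1, 6), 169), Rational(1, 96))))), 31543) = Add(Add(110, Mul(Rational(-87, 2), Add(Rational(36, 17), Mul(Rational(169, 6), Rational(1, 96))))), 31543) = Add(Add(110, Mul(Rational(-87, 2), Add(Rational(36, 17), Rational(169, 576)))), 31543) = Add(Add(110, Mul(Rational(-87, 2), Rational(23609, 9792))), 31543) = Add(Add(110, Rational(-684661, 6528)), 31543) = Add(Rational(33419, 6528), 31543) = Rational(205946123, 6528)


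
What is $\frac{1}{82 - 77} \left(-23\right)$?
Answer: $- \frac{23}{5} \approx -4.6$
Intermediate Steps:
$\frac{1}{82 - 77} \left(-23\right) = \frac{1}{5} \left(-23\right) = - \frac{23}{5}$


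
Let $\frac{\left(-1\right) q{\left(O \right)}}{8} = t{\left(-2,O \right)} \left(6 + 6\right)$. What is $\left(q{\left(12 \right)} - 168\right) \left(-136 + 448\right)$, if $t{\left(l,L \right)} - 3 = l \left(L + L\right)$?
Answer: $1295424$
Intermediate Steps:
$t{\left(l,L \right)} = 3 + 2 L l$ ($t{\left(l,L \right)} = 3 + l \left(L + L\right) = 3 + l 2 L = 3 + 2 L l$)
$q{\left(O \right)} = -288 + 384 O$ ($q{\left(O \right)} = - 8 \left(3 + 2 O \left(-2\right)\right) \left(6 + 6\right) = - 8 \left(3 - 4 O\right) 12 = - 8 \left(36 - 48 O\right) = -288 + 384 O$)
$\left(q{\left(12 \right)} - 168\right) \left(-136 + 448\right) = \left(\left(-288 + 384 \cdot 12\right) - 168\right) \left(-136 + 448\right) = \left(\left(-288 + 4608\right) - 168\right) 312 = \left(4320 - 168\right) 312 = 4152 \cdot 312 = 1295424$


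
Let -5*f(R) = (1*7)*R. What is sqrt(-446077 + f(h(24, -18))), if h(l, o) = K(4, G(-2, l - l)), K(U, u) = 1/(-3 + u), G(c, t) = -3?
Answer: I*sqrt(401469090)/30 ≈ 667.89*I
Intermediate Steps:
h(l, o) = -1/6 (h(l, o) = 1/(-3 - 3) = 1/(-6) = -1/6)
f(R) = -7*R/5 (f(R) = -1*7*R/5 = -7*R/5)
sqrt(-446077 + f(h(24, -18))) = sqrt(-446077 - 7/5*(-1/6)) = sqrt(-446077 + 7/30) = sqrt(-13382303/30) = I*sqrt(401469090)/30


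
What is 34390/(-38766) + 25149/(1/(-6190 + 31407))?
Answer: 12292356143344/19383 ≈ 6.3418e+8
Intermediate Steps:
34390/(-38766) + 25149/(1/(-6190 + 31407)) = 34390*(-1/38766) + 25149/(1/25217) = -17195/19383 + 25149/(1/25217) = -17195/19383 + 25149*25217 = -17195/19383 + 634182333 = 12292356143344/19383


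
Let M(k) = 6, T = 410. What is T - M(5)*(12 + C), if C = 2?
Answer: 326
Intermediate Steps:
T - M(5)*(12 + C) = 410 - 6*(12 + 2) = 410 - 6*14 = 410 - 1*84 = 410 - 84 = 326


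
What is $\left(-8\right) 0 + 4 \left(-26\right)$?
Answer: $-104$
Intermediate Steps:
$\left(-8\right) 0 + 4 \left(-26\right) = 0 - 104 = -104$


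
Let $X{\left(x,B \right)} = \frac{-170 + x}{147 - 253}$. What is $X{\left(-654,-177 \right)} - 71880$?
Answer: $- \frac{3809228}{53} \approx -71872.0$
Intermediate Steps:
$X{\left(x,B \right)} = \frac{85}{53} - \frac{x}{106}$ ($X{\left(x,B \right)} = \frac{-170 + x}{-106} = \left(-170 + x\right) \left(- \frac{1}{106}\right) = \frac{85}{53} - \frac{x}{106}$)
$X{\left(-654,-177 \right)} - 71880 = \left(\frac{85}{53} - - \frac{327}{53}\right) - 71880 = \left(\frac{85}{53} + \frac{327}{53}\right) - 71880 = \frac{412}{53} - 71880 = - \frac{3809228}{53}$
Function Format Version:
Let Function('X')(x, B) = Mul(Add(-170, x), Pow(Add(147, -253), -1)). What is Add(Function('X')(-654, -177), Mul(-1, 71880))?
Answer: Rational(-3809228, 53) ≈ -71872.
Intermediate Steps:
Function('X')(x, B) = Add(Rational(85, 53), Mul(Rational(-1, 106), x)) (Function('X')(x, B) = Mul(Add(-170, x), Pow(-106, -1)) = Mul(Add(-170, x), Rational(-1, 106)) = Add(Rational(85, 53), Mul(Rational(-1, 106), x)))
Add(Function('X')(-654, -177), Mul(-1, 71880)) = Add(Add(Rational(85, 53), Mul(Rational(-1, 106), -654)), Mul(-1, 71880)) = Add(Add(Rational(85, 53), Rational(327, 53)), -71880) = Add(Rational(412, 53), -71880) = Rational(-3809228, 53)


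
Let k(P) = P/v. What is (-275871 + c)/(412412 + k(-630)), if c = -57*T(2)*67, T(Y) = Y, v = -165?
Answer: -3118599/4536574 ≈ -0.68744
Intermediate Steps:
k(P) = -P/165 (k(P) = P/(-165) = P*(-1/165) = -P/165)
c = -7638 (c = -57*2*67 = -114*67 = -7638)
(-275871 + c)/(412412 + k(-630)) = (-275871 - 7638)/(412412 - 1/165*(-630)) = -283509/(412412 + 42/11) = -283509/4536574/11 = -283509*11/4536574 = -3118599/4536574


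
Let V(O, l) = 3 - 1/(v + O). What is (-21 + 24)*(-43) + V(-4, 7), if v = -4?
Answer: -1007/8 ≈ -125.88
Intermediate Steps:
V(O, l) = 3 - 1/(-4 + O)
(-21 + 24)*(-43) + V(-4, 7) = (-21 + 24)*(-43) + (-13 + 3*(-4))/(-4 - 4) = 3*(-43) + (-13 - 12)/(-8) = -129 - 1/8*(-25) = -129 + 25/8 = -1007/8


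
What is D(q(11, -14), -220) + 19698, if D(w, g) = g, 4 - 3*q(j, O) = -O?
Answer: 19478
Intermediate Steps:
q(j, O) = 4/3 + O/3 (q(j, O) = 4/3 - (-1)*O/3 = 4/3 + O/3)
D(q(11, -14), -220) + 19698 = -220 + 19698 = 19478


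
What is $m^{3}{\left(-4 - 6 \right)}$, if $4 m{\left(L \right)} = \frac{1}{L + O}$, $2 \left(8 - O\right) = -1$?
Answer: $- \frac{1}{216} \approx -0.0046296$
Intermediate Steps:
$O = \frac{17}{2}$ ($O = 8 - - \frac{1}{2} = 8 + \frac{1}{2} = \frac{17}{2} \approx 8.5$)
$m{\left(L \right)} = \frac{1}{4 \left(\frac{17}{2} + L\right)}$ ($m{\left(L \right)} = \frac{1}{4 \left(L + \frac{17}{2}\right)} = \frac{1}{4 \left(\frac{17}{2} + L\right)}$)
$m^{3}{\left(-4 - 6 \right)} = \left(\frac{1}{2 \left(17 + 2 \left(-4 - 6\right)\right)}\right)^{3} = \left(\frac{1}{2 \left(17 + 2 \left(-10\right)\right)}\right)^{3} = \left(\frac{1}{2 \left(17 - 20\right)}\right)^{3} = \left(\frac{1}{2 \left(-3\right)}\right)^{3} = \left(\frac{1}{2} \left(- \frac{1}{3}\right)\right)^{3} = \left(- \frac{1}{6}\right)^{3} = - \frac{1}{216}$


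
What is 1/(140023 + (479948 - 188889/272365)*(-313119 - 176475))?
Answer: -272365/64000104782484419 ≈ -4.2557e-12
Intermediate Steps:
1/(140023 + (479948 - 188889/272365)*(-313119 - 176475)) = 1/(140023 + (479948 - 188889*1/272365)*(-489594)) = 1/(140023 + (479948 - 188889/272365)*(-489594)) = 1/(140023 + (130720848131/272365)*(-489594)) = 1/(140023 - 64000142919848814/272365) = 1/(-64000104782484419/272365) = -272365/64000104782484419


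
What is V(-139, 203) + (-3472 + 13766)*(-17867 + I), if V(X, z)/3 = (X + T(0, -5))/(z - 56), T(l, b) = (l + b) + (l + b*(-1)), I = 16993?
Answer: -440850983/49 ≈ -8.9970e+6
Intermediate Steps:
T(l, b) = 2*l (T(l, b) = (b + l) + (l - b) = 2*l)
V(X, z) = 3*X/(-56 + z) (V(X, z) = 3*((X + 2*0)/(z - 56)) = 3*((X + 0)/(-56 + z)) = 3*(X/(-56 + z)) = 3*X/(-56 + z))
V(-139, 203) + (-3472 + 13766)*(-17867 + I) = 3*(-139)/(-56 + 203) + (-3472 + 13766)*(-17867 + 16993) = 3*(-139)/147 + 10294*(-874) = 3*(-139)*(1/147) - 8996956 = -139/49 - 8996956 = -440850983/49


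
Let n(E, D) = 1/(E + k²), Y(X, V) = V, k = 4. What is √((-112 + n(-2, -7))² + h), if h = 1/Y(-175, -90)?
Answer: √552484535/210 ≈ 111.93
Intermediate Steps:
h = -1/90 (h = 1/(-90) = -1/90 ≈ -0.011111)
n(E, D) = 1/(16 + E) (n(E, D) = 1/(E + 4²) = 1/(E + 16) = 1/(16 + E))
√((-112 + n(-2, -7))² + h) = √((-112 + 1/(16 - 2))² - 1/90) = √((-112 + 1/14)² - 1/90) = √((-1567/14)² - 1/90) = √(2455489/196 - 1/90) = √(110496907/8820) = √552484535/210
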